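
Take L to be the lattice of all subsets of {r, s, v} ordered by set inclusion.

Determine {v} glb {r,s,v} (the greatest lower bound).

Under ⊆, meet is intersection: {v} ∩ {r,s,v} = {v}.

{v}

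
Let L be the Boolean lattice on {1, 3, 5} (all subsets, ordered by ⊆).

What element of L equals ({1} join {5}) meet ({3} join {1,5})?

{1} ∨ {5} = {1,5}
{3} ∨ {1,5} = {1,3,5}
{1,5} ∧ {1,3,5} = {1,5}

{1,5}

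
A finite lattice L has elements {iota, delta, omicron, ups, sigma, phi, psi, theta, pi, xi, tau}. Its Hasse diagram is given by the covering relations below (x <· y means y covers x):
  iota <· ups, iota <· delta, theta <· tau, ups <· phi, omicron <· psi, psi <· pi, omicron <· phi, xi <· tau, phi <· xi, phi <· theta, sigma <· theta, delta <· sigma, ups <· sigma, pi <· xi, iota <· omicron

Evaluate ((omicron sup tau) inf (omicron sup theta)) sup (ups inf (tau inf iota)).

theta

omicron ∨ tau = tau
omicron ∨ theta = theta
tau ∧ theta = theta
tau ∧ iota = iota
ups ∧ iota = iota
theta ∨ iota = theta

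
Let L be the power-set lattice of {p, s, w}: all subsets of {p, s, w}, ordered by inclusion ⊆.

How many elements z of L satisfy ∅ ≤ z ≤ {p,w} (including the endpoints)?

4

The interval [∅, {p,w}] = {{p,w}, {p}, {w}, ∅}, which has 4 elements.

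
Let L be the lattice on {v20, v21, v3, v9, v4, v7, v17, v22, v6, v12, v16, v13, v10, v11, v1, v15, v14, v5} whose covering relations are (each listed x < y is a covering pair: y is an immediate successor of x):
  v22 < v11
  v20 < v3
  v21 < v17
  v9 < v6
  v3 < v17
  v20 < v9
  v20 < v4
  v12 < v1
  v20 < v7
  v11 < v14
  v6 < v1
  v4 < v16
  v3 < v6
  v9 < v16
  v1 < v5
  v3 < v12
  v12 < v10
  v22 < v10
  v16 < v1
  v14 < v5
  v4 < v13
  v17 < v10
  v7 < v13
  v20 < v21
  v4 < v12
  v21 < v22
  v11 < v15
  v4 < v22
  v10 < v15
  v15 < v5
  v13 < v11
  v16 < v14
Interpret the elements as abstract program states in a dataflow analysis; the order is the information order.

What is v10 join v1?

v5

Common upper bounds of {v10, v1}: v5.
The least among these is v5.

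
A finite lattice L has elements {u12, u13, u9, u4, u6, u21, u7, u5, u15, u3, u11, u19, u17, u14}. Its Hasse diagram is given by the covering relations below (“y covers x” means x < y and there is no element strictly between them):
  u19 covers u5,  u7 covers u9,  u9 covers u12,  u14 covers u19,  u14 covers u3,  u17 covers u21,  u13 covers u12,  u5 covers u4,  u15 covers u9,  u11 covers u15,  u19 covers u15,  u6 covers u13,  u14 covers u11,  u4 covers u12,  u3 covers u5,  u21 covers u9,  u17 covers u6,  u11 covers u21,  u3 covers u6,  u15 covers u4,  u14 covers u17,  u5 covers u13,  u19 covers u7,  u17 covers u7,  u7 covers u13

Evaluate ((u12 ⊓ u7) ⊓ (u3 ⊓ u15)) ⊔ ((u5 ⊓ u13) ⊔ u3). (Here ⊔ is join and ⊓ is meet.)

u12 ∧ u7 = u12
u3 ∧ u15 = u4
u12 ∧ u4 = u12
u5 ∧ u13 = u13
u13 ∨ u3 = u3
u12 ∨ u3 = u3

u3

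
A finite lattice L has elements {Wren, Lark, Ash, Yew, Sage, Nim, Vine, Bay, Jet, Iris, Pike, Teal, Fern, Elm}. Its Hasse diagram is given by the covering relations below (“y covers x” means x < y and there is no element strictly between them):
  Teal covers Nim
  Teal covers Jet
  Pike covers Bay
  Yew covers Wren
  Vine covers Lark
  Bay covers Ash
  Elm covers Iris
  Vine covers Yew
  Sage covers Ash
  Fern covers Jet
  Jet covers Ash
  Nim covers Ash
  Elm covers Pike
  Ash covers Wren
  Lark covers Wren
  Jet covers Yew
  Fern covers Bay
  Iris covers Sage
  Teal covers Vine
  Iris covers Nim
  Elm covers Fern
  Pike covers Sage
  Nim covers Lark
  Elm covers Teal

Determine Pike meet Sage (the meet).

Common lower bounds of {Pike, Sage}: Ash, Sage, Wren.
The greatest among these is Sage.

Sage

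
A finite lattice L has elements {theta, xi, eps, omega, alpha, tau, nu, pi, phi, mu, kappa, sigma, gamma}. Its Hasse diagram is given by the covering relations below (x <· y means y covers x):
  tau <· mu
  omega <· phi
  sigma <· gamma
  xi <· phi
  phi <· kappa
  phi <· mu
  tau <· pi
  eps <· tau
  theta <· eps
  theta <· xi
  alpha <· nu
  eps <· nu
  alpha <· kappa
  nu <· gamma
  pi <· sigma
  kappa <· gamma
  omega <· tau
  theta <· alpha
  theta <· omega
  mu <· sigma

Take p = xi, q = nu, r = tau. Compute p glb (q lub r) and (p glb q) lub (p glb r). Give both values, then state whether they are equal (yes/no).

xi; theta; no

q lub r = gamma, so p glb (q lub r) = xi glb gamma = xi.
p glb q = theta and p glb r = theta, so (p glb q) lub (p glb r) = theta lub theta = theta.
Equal: no.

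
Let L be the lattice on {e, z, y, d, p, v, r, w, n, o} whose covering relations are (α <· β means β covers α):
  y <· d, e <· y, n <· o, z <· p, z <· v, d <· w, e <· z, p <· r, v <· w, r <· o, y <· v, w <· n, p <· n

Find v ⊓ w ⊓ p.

z

Common lower bounds of {v, w, p}: e, z.
The greatest among these is z.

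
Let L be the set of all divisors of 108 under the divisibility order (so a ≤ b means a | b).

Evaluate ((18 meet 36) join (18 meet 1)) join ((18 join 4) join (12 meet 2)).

36

18 ∧ 36 = 18
18 ∧ 1 = 1
18 ∨ 1 = 18
18 ∨ 4 = 36
12 ∧ 2 = 2
36 ∨ 2 = 36
18 ∨ 36 = 36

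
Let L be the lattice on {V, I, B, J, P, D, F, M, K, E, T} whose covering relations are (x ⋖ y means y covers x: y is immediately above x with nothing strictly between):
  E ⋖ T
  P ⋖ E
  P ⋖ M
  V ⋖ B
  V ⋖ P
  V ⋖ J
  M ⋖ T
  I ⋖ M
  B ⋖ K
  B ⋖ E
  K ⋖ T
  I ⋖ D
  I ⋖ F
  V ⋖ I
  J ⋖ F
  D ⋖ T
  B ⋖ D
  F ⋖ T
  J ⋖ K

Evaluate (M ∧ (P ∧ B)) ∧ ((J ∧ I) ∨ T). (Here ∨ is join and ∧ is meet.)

P ∧ B = V
M ∧ V = V
J ∧ I = V
V ∨ T = T
V ∧ T = V

V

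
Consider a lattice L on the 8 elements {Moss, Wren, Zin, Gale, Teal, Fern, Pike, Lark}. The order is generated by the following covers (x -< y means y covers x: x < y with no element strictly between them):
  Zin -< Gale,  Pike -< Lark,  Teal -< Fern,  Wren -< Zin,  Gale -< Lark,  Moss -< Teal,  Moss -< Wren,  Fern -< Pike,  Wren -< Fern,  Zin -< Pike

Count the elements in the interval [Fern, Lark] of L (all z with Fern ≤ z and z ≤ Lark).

3

The interval [Fern, Lark] = {Fern, Lark, Pike}, which has 3 elements.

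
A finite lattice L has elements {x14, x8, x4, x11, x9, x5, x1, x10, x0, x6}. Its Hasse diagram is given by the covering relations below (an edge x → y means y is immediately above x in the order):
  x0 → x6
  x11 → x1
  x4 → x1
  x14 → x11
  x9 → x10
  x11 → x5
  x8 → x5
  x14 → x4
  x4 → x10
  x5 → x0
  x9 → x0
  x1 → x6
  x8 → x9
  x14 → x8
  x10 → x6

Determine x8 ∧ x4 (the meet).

x14

Common lower bounds of {x8, x4}: x14.
The greatest among these is x14.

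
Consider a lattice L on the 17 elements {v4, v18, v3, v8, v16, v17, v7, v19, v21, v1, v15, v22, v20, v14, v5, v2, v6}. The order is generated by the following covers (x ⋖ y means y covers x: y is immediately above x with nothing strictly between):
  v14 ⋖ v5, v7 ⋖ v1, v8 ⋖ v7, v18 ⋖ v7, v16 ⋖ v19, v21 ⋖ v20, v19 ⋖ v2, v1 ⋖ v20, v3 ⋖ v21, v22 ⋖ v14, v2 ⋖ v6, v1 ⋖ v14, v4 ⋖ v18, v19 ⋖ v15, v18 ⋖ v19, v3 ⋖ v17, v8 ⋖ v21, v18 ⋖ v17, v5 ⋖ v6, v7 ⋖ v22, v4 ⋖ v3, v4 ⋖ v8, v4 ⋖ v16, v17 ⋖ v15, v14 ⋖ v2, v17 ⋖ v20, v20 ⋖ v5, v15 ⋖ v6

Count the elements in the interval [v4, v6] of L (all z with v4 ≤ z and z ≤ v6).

The interval [v4, v6] = {v1, v14, v15, v16, v17, v18, v19, v2, v20, v21, v22, v3, v4, v5, v6, v7, v8}, which has 17 elements.

17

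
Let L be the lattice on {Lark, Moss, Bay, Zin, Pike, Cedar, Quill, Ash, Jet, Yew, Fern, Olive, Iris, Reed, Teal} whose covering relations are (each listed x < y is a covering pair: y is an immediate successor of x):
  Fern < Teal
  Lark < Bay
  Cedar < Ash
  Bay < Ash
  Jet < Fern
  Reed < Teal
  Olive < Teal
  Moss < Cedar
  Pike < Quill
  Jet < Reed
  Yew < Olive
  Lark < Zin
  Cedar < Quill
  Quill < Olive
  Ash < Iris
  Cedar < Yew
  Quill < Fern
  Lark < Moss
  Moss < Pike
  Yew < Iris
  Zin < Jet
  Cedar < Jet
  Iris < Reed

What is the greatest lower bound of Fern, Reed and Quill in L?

Cedar

Common lower bounds of {Fern, Reed, Quill}: Cedar, Lark, Moss.
The greatest among these is Cedar.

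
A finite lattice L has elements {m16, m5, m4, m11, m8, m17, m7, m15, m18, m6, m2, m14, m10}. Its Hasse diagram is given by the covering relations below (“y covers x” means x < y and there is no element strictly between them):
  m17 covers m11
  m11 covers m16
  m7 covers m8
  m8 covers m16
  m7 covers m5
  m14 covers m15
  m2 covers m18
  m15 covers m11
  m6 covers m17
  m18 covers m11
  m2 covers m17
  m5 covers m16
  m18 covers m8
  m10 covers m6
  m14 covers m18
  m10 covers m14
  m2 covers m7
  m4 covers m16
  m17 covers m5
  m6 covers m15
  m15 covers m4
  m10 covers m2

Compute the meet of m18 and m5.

m16

Common lower bounds of {m18, m5}: m16.
The greatest among these is m16.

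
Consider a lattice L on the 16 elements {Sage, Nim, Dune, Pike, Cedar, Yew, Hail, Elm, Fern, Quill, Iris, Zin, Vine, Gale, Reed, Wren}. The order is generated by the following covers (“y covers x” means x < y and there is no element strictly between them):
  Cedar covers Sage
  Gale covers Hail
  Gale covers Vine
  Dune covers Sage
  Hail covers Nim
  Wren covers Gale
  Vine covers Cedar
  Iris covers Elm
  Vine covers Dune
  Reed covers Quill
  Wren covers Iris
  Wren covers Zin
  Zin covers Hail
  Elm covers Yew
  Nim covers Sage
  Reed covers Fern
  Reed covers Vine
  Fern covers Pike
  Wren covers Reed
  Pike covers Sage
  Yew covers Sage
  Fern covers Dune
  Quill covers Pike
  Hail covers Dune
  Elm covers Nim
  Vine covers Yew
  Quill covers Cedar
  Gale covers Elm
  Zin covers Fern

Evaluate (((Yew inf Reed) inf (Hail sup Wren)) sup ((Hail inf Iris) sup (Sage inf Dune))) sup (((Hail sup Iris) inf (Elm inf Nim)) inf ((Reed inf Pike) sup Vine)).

Elm

Yew ∧ Reed = Yew
Hail ∨ Wren = Wren
Yew ∧ Wren = Yew
Hail ∧ Iris = Nim
Sage ∧ Dune = Sage
Nim ∨ Sage = Nim
Yew ∨ Nim = Elm
Hail ∨ Iris = Wren
Elm ∧ Nim = Nim
Wren ∧ Nim = Nim
Reed ∧ Pike = Pike
Pike ∨ Vine = Reed
Nim ∧ Reed = Sage
Elm ∨ Sage = Elm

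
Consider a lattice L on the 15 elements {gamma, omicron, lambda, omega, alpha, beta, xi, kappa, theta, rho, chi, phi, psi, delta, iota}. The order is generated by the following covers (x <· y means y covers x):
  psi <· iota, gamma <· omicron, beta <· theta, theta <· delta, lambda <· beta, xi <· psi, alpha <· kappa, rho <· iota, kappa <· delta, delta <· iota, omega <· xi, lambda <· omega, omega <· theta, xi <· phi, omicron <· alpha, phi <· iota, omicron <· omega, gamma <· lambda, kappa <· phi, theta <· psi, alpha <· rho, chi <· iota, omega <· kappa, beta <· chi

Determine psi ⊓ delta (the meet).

Common lower bounds of {psi, delta}: beta, gamma, lambda, omega, omicron, theta.
The greatest among these is theta.

theta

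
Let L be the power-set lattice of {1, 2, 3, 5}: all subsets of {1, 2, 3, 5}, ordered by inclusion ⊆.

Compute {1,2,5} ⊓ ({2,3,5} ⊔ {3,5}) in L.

{2,3,5} ∨ {3,5} = {2,3,5}
{1,2,5} ∧ {2,3,5} = {2,5}

{2,5}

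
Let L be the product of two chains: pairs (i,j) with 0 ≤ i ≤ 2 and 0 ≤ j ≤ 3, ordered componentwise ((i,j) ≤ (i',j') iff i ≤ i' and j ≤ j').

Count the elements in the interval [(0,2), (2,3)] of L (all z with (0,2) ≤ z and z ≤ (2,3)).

The interval [(0,2), (2,3)] = {(0,2), (0,3), (1,2), (1,3), (2,2), (2,3)}, which has 6 elements.

6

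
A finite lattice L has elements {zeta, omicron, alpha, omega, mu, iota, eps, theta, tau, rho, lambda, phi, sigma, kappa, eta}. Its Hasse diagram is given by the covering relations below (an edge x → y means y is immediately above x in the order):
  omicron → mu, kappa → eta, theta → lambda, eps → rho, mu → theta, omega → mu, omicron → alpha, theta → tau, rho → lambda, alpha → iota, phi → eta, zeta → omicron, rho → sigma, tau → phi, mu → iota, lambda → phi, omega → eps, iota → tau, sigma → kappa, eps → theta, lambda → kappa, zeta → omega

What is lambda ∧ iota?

Common lower bounds of {lambda, iota}: mu, omega, omicron, zeta.
The greatest among these is mu.

mu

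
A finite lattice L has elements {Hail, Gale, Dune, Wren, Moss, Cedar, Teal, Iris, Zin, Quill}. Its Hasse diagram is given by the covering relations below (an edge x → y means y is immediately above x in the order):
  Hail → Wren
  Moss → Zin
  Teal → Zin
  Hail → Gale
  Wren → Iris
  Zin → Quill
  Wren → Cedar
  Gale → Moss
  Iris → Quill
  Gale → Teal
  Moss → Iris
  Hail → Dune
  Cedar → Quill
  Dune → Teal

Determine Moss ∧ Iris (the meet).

Common lower bounds of {Moss, Iris}: Gale, Hail, Moss.
The greatest among these is Moss.

Moss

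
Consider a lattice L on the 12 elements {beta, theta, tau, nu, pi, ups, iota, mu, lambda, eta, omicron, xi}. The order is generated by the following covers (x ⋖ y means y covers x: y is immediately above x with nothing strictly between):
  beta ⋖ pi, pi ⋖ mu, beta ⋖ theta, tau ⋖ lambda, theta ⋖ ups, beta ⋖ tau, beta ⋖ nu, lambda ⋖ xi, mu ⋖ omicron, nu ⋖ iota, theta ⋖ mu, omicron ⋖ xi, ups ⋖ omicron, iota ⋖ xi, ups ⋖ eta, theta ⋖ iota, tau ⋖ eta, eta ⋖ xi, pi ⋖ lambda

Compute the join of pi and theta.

Common upper bounds of {pi, theta}: mu, omicron, xi.
The least among these is mu.

mu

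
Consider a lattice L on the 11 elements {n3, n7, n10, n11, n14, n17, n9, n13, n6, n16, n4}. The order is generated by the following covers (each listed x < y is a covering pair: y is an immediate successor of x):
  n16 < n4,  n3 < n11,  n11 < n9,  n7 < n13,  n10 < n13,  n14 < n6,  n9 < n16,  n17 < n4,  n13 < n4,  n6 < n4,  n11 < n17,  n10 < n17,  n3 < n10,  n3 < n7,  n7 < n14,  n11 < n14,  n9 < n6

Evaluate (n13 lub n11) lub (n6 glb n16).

n4

n13 ∨ n11 = n4
n6 ∧ n16 = n9
n4 ∨ n9 = n4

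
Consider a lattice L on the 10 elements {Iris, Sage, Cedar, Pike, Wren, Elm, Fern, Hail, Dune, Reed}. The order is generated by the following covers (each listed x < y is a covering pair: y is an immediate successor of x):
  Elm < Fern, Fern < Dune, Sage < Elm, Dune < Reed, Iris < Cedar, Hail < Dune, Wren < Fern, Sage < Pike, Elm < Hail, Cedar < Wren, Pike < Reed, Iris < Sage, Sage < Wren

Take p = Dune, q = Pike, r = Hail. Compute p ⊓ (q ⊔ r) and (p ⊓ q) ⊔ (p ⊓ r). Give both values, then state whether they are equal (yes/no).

q ⊔ r = Reed, so p ⊓ (q ⊔ r) = Dune ⊓ Reed = Dune.
p ⊓ q = Sage and p ⊓ r = Hail, so (p ⊓ q) ⊔ (p ⊓ r) = Sage ⊔ Hail = Hail.
Equal: no.

Dune; Hail; no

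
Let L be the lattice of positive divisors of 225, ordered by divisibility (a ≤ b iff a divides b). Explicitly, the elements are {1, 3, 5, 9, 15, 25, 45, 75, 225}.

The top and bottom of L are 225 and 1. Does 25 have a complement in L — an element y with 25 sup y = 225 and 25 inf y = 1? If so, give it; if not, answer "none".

Need y with 25 ∨ y = 225 and 25 ∧ y = 1.
Checking each element gives: 9.

9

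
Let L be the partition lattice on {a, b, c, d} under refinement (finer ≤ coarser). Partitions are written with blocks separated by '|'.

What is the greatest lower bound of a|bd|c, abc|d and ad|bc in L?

a|b|c|d

The meet (common refinement) of a|bd|c, abc|d, ad|bc intersects blocks pairwise, giving a|b|c|d.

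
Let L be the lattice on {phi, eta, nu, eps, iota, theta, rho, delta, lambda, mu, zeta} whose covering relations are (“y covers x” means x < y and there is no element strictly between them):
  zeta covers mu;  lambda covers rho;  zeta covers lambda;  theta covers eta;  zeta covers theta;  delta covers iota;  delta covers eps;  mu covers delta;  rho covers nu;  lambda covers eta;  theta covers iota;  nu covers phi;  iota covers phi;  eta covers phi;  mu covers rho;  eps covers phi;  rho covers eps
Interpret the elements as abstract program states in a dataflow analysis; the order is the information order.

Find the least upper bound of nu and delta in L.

Common upper bounds of {nu, delta}: mu, zeta.
The least among these is mu.

mu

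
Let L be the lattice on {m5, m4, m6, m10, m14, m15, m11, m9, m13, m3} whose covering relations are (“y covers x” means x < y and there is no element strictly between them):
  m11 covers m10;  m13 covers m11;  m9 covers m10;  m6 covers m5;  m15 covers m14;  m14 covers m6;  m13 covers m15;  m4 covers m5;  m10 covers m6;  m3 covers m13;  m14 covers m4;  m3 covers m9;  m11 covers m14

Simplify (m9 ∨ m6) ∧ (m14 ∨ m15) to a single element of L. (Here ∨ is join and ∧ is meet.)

m9 ∨ m6 = m9
m14 ∨ m15 = m15
m9 ∧ m15 = m6

m6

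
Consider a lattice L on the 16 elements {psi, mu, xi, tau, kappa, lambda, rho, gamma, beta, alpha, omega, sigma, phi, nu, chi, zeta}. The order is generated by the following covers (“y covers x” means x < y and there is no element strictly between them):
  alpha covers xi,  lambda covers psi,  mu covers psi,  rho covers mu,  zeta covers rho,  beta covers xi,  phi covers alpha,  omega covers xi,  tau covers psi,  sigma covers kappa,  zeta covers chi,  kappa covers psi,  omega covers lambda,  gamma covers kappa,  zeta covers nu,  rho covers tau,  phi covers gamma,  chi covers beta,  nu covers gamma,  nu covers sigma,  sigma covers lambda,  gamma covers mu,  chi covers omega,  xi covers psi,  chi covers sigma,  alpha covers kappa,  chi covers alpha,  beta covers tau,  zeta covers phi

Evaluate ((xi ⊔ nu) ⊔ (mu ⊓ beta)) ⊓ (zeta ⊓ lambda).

lambda

xi ∨ nu = zeta
mu ∧ beta = psi
zeta ∨ psi = zeta
zeta ∧ lambda = lambda
zeta ∧ lambda = lambda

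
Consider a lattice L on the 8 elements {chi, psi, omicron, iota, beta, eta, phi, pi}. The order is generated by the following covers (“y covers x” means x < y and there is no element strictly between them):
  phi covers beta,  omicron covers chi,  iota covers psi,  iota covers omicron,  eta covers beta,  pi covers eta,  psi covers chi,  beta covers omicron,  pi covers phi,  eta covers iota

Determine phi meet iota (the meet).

omicron

Common lower bounds of {phi, iota}: chi, omicron.
The greatest among these is omicron.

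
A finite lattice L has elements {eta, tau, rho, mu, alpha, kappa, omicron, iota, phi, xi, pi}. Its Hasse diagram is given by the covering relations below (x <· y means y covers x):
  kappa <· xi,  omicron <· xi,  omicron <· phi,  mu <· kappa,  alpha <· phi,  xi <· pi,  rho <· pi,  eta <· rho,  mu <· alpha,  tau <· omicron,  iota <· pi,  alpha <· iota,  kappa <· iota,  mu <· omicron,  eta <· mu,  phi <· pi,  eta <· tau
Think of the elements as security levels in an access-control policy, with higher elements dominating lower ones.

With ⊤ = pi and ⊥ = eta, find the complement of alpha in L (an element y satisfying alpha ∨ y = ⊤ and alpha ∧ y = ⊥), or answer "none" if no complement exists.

Need y with alpha ∨ y = pi and alpha ∧ y = eta.
Checking each element gives: rho.

rho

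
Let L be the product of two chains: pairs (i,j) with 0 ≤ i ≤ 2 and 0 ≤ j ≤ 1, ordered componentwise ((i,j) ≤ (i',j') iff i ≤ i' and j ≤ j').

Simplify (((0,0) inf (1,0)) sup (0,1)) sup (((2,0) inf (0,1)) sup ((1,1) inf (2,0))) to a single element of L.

(0,0) ∧ (1,0) = (0,0)
(0,0) ∨ (0,1) = (0,1)
(2,0) ∧ (0,1) = (0,0)
(1,1) ∧ (2,0) = (1,0)
(0,0) ∨ (1,0) = (1,0)
(0,1) ∨ (1,0) = (1,1)

(1,1)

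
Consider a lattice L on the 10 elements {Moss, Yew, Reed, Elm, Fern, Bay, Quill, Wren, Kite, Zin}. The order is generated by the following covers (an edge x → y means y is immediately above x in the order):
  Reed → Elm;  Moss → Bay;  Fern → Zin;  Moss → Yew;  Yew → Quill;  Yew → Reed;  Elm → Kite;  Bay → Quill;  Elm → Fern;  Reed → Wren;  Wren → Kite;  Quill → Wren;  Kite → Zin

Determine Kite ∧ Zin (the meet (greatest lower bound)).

Common lower bounds of {Kite, Zin}: Bay, Elm, Kite, Moss, Quill, Reed, Wren, Yew.
The greatest among these is Kite.

Kite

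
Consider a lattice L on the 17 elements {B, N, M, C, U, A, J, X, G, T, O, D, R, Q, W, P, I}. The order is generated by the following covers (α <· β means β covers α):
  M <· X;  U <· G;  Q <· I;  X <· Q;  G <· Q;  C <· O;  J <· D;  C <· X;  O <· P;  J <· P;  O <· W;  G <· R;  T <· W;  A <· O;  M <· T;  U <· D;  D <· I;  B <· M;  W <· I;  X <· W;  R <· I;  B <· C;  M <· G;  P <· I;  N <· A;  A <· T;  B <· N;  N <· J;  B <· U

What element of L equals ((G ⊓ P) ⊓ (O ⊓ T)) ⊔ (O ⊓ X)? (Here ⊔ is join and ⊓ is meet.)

C

G ∧ P = B
O ∧ T = A
B ∧ A = B
O ∧ X = C
B ∨ C = C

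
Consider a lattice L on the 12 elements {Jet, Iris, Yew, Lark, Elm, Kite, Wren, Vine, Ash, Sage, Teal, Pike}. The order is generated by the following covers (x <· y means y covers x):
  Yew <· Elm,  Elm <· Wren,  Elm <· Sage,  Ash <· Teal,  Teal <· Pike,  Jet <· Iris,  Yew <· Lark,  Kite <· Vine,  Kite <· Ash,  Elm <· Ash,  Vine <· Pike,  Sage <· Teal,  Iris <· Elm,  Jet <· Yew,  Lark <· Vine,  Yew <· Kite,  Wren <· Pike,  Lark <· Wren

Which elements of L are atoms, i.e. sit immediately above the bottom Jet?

The atoms are exactly the elements that cover Jet: Iris, Yew.

Iris, Yew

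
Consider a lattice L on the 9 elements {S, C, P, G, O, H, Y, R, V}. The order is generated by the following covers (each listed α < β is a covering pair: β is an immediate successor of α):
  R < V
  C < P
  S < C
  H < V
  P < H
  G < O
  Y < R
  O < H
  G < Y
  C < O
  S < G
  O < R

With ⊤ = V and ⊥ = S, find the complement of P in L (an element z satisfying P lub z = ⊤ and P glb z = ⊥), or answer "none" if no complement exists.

Need z with P ∨ z = V and P ∧ z = S.
Checking each element gives: Y.

Y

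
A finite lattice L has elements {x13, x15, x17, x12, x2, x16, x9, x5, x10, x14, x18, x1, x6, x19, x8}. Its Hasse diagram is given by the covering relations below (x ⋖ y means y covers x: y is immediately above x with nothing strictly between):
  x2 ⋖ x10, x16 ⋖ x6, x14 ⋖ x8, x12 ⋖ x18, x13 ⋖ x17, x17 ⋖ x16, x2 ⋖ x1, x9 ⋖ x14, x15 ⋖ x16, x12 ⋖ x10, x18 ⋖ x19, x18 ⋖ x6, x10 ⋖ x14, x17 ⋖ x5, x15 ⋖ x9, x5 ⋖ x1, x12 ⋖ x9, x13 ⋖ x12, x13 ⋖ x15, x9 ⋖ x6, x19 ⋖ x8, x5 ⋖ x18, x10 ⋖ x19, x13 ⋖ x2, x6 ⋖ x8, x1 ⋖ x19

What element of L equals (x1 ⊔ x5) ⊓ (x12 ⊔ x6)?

x1 ∨ x5 = x1
x12 ∨ x6 = x6
x1 ∧ x6 = x5

x5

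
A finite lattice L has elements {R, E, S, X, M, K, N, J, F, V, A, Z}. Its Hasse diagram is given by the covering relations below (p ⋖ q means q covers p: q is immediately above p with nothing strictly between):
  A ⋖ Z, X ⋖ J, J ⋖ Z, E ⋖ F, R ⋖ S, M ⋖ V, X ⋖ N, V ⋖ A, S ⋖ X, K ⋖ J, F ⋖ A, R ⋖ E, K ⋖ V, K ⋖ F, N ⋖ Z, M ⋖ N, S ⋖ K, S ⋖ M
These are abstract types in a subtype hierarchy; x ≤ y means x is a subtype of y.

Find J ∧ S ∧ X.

Common lower bounds of {J, S, X}: R, S.
The greatest among these is S.

S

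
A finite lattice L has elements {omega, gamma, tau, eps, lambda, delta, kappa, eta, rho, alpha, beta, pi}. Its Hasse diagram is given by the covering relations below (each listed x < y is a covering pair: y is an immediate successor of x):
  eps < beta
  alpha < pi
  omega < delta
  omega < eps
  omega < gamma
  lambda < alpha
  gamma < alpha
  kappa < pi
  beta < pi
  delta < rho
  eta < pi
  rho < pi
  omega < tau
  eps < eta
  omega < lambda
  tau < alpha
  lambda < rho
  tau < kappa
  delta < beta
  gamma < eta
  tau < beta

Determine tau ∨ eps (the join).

Common upper bounds of {tau, eps}: beta, pi.
The least among these is beta.

beta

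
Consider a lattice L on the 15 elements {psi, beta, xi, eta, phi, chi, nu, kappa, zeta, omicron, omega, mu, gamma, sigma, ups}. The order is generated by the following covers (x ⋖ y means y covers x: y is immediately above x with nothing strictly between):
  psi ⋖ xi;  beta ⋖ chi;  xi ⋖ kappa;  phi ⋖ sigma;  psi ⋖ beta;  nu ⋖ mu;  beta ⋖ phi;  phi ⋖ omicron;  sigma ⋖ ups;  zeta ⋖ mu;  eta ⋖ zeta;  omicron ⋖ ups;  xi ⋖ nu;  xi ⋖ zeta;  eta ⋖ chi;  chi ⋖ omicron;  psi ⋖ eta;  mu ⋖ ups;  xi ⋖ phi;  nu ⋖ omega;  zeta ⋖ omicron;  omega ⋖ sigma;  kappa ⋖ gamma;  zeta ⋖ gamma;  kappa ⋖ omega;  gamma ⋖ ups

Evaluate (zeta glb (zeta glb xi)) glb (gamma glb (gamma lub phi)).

zeta ∧ xi = xi
zeta ∧ xi = xi
gamma ∨ phi = ups
gamma ∧ ups = gamma
xi ∧ gamma = xi

xi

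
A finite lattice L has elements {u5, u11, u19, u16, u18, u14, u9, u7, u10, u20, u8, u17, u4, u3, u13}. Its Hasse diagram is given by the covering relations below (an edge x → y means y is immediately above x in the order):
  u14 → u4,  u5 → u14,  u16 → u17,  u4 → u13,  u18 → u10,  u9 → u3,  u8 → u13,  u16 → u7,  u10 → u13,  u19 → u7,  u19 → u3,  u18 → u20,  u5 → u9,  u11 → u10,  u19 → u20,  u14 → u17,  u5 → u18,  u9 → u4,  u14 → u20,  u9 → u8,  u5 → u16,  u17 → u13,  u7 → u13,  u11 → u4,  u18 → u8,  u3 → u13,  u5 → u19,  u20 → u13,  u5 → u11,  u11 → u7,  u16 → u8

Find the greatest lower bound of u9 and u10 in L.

u5

Common lower bounds of {u9, u10}: u5.
The greatest among these is u5.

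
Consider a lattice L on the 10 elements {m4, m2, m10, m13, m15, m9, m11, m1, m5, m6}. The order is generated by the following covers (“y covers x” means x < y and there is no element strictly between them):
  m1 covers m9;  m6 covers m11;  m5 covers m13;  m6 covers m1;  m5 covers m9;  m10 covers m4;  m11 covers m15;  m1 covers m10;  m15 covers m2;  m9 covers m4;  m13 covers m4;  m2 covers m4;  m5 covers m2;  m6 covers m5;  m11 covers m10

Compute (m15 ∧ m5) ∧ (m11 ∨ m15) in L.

m15 ∧ m5 = m2
m11 ∨ m15 = m11
m2 ∧ m11 = m2

m2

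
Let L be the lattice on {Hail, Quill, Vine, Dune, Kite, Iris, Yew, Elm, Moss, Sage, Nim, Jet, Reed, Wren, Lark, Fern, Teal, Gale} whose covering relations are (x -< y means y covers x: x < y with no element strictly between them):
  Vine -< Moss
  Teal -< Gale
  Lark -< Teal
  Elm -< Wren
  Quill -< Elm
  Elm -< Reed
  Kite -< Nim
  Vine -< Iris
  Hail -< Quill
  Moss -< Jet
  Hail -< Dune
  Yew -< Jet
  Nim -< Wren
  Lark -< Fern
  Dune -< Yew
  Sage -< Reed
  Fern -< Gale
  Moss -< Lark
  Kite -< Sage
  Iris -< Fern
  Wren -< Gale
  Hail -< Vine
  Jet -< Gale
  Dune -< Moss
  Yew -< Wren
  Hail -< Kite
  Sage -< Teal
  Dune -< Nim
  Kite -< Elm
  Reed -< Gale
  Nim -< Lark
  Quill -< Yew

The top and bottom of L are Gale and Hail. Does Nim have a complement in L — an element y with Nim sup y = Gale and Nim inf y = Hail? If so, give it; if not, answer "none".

For every candidate y, either Nim ∨ y ≠ Gale or Nim ∧ y ≠ Hail; no complement exists.

none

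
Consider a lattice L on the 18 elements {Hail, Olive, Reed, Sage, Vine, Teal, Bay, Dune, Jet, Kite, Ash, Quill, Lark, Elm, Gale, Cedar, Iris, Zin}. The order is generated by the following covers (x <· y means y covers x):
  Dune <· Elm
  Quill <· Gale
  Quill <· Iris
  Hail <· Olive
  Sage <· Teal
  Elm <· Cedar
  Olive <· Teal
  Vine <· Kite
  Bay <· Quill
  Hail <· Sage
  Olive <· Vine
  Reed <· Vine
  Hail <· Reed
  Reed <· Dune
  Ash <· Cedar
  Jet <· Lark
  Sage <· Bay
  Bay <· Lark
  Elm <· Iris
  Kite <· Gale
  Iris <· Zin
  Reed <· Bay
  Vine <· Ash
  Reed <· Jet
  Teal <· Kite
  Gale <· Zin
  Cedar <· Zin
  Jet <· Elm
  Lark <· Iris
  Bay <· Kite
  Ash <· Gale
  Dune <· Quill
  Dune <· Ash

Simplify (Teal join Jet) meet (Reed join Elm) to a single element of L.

Teal ∨ Jet = Zin
Reed ∨ Elm = Elm
Zin ∧ Elm = Elm

Elm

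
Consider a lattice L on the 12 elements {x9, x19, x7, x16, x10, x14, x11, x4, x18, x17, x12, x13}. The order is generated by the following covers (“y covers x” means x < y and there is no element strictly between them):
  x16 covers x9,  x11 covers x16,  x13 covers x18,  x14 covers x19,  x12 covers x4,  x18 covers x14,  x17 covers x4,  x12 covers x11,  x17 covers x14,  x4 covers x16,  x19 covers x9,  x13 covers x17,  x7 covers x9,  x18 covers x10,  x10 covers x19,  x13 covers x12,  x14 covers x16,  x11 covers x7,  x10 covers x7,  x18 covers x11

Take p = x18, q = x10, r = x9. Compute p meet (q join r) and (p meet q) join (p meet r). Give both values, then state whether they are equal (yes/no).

q join r = x10, so p meet (q join r) = x18 meet x10 = x10.
p meet q = x10 and p meet r = x9, so (p meet q) join (p meet r) = x10 join x9 = x10.
Equal: yes.

x10; x10; yes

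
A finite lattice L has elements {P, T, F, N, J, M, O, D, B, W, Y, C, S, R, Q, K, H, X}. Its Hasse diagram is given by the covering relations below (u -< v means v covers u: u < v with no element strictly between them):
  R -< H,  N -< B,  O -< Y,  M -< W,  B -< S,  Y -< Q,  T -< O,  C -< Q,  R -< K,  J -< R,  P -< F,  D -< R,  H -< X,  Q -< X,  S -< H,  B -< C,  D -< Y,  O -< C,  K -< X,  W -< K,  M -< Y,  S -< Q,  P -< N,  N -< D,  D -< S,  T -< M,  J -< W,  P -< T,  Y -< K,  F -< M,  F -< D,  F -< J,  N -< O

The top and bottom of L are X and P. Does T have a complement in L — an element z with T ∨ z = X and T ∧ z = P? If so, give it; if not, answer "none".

H

Need z with T ∨ z = X and T ∧ z = P.
Checking each element gives: H.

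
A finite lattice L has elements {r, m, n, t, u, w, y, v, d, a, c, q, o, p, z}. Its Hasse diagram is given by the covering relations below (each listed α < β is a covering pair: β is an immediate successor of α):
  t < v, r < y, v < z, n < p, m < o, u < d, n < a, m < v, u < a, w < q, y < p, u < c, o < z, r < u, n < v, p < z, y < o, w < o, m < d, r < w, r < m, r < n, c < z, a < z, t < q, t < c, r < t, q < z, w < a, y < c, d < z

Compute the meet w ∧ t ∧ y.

r

Common lower bounds of {w, t, y}: r.
The greatest among these is r.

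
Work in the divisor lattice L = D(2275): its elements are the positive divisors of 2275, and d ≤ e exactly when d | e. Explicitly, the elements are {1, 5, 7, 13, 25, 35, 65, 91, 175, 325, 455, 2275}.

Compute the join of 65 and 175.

2275

Common upper bounds of {65, 175}: 2275.
The least among these is 2275.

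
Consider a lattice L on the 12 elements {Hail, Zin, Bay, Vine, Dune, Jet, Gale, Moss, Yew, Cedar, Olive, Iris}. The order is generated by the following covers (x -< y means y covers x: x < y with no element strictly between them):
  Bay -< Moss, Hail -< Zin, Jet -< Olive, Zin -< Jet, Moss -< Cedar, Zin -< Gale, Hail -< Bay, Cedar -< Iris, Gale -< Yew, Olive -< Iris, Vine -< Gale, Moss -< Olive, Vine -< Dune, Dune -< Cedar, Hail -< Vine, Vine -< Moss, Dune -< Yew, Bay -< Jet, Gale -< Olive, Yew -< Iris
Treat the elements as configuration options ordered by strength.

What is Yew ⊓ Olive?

Gale

Common lower bounds of {Yew, Olive}: Gale, Hail, Vine, Zin.
The greatest among these is Gale.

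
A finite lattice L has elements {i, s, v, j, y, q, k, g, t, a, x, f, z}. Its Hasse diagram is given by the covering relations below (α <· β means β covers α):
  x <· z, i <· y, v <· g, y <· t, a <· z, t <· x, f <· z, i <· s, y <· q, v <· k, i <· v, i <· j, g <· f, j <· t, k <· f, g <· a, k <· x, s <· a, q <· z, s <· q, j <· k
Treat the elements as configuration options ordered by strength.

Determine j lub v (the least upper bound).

k

Common upper bounds of {j, v}: f, k, x, z.
The least among these is k.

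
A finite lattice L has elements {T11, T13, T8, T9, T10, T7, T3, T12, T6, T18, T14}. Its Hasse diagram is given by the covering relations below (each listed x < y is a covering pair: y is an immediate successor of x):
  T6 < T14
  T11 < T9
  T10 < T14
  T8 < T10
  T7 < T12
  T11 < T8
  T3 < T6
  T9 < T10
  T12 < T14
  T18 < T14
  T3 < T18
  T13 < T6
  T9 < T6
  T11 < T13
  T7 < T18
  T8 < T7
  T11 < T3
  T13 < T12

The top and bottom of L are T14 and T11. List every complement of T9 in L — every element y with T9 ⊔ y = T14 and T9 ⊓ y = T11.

Need y with T9 ∨ y = T14 and T9 ∧ y = T11.
Checking each element gives: T12, T18, T7.

T12, T18, T7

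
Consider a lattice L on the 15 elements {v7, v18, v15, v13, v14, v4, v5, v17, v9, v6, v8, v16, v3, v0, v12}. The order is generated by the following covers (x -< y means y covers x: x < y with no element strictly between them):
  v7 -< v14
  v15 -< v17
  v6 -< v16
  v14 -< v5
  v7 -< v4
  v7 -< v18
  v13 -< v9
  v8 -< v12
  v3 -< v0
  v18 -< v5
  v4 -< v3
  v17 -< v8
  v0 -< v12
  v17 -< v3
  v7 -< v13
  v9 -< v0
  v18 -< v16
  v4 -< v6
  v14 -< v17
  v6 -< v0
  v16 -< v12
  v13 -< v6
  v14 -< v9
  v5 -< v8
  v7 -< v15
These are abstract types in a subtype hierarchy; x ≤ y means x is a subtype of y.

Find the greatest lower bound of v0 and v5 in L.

v14

Common lower bounds of {v0, v5}: v14, v7.
The greatest among these is v14.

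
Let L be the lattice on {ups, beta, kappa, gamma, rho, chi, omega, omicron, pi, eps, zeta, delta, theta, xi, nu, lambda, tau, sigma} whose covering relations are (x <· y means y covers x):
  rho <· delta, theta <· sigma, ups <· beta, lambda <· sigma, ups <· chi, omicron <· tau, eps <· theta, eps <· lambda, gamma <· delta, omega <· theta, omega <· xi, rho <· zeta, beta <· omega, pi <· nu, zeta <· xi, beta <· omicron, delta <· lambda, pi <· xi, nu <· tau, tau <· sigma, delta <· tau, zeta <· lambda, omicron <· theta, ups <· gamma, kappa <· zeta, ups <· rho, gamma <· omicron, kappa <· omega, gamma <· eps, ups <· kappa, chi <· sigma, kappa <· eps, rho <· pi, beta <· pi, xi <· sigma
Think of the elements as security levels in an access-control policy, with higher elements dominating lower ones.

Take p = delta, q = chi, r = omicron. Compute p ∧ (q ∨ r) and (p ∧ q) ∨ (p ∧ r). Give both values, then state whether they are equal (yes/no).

q ∨ r = sigma, so p ∧ (q ∨ r) = delta ∧ sigma = delta.
p ∧ q = ups and p ∧ r = gamma, so (p ∧ q) ∨ (p ∧ r) = ups ∨ gamma = gamma.
Equal: no.

delta; gamma; no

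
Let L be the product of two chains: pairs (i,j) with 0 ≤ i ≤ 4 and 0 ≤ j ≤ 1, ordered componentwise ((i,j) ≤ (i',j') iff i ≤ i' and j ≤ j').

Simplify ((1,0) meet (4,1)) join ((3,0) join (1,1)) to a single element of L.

(3,1)

(1,0) ∧ (4,1) = (1,0)
(3,0) ∨ (1,1) = (3,1)
(1,0) ∨ (3,1) = (3,1)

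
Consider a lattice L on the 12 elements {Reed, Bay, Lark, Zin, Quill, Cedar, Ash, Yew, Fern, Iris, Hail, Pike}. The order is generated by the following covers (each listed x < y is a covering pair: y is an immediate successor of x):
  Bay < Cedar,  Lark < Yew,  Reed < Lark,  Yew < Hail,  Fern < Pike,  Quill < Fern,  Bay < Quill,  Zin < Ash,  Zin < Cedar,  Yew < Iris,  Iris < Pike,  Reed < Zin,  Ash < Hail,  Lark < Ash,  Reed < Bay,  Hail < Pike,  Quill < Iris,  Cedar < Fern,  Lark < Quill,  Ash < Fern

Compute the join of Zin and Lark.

Ash

Common upper bounds of {Zin, Lark}: Ash, Fern, Hail, Pike.
The least among these is Ash.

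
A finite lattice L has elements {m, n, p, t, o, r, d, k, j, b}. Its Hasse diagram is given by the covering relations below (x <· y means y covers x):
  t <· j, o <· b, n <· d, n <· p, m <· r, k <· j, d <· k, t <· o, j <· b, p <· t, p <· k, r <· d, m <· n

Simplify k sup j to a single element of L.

j

k ∨ j = j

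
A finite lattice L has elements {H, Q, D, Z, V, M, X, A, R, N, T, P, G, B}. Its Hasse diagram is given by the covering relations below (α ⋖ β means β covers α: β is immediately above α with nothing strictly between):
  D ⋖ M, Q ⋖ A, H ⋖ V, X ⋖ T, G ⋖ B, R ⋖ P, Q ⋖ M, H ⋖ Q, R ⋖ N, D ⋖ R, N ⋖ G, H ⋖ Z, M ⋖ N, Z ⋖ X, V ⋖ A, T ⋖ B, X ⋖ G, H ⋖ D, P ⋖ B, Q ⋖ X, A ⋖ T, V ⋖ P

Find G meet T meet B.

X

Common lower bounds of {G, T, B}: H, Q, X, Z.
The greatest among these is X.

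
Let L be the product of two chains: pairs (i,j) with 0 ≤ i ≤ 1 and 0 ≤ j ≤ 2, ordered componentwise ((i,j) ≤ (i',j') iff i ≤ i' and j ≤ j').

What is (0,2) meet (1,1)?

In a product of chains, the meet is componentwise min, giving (0,1).

(0,1)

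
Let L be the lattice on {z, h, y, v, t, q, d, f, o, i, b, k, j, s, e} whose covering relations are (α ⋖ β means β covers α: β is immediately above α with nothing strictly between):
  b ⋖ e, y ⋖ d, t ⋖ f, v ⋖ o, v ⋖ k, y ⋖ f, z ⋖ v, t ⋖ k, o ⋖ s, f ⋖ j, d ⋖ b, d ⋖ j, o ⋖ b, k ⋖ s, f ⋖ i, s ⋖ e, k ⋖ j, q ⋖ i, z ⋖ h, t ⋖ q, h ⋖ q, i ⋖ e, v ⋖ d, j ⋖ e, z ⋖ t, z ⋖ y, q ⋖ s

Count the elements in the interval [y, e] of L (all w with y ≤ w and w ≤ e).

The interval [y, e] = {b, d, e, f, i, j, y}, which has 7 elements.

7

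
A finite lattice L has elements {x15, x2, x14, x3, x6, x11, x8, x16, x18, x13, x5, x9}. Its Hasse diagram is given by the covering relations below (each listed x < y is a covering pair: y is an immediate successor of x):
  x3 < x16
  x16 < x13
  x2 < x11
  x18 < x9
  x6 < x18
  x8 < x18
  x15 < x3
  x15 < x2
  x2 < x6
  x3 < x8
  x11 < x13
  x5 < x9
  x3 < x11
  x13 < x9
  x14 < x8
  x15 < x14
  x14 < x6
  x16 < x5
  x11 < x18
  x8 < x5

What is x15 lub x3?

Common upper bounds of {x15, x3}: x11, x13, x16, x18, x3, x5, x8, x9.
The least among these is x3.

x3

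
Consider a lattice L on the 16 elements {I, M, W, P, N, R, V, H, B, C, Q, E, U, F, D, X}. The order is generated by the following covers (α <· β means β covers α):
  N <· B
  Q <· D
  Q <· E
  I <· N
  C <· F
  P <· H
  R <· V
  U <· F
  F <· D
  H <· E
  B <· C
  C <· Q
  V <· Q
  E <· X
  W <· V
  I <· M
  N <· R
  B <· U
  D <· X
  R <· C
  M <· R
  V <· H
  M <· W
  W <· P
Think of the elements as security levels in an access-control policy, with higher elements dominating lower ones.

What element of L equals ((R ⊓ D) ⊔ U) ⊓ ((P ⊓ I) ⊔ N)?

N

R ∧ D = R
R ∨ U = F
P ∧ I = I
I ∨ N = N
F ∧ N = N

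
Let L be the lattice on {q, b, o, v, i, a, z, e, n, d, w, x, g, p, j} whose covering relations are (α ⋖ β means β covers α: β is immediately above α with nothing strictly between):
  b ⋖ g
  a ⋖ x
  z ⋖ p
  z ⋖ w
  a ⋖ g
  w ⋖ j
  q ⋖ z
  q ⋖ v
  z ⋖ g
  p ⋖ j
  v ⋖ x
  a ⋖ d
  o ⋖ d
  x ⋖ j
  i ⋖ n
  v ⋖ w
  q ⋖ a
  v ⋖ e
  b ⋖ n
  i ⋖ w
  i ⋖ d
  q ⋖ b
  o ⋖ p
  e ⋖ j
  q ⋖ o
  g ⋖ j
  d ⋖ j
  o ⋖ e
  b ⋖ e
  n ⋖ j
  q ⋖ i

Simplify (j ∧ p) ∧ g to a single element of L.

j ∧ p = p
p ∧ g = z

z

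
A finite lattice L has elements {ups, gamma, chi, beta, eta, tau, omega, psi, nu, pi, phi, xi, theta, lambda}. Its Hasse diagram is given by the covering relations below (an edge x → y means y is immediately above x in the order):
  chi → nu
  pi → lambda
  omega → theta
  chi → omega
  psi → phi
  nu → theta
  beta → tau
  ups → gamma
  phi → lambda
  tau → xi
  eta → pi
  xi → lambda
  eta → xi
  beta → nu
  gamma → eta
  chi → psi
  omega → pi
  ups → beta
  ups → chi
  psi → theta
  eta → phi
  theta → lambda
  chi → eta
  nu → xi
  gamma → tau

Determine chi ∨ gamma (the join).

Common upper bounds of {chi, gamma}: eta, lambda, phi, pi, xi.
The least among these is eta.

eta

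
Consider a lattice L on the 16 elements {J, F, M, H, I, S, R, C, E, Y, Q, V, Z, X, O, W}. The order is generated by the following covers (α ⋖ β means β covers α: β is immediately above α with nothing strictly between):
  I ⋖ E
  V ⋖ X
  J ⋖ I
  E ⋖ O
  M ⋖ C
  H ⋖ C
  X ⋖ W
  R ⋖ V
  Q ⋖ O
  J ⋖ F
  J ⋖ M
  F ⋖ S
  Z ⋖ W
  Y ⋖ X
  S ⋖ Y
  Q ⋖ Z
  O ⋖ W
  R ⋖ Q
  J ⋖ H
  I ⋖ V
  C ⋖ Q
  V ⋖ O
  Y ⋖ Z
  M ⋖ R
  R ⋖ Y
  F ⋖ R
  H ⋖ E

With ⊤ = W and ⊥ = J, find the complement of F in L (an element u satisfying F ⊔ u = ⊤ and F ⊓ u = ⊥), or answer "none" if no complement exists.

none

For every candidate u, either F ∨ u ≠ W or F ∧ u ≠ J; no complement exists.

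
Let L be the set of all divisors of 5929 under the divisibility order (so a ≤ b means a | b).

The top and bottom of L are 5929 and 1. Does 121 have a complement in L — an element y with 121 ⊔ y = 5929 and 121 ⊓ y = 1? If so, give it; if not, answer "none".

Need y with 121 ∨ y = 5929 and 121 ∧ y = 1.
Checking each element gives: 49.

49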